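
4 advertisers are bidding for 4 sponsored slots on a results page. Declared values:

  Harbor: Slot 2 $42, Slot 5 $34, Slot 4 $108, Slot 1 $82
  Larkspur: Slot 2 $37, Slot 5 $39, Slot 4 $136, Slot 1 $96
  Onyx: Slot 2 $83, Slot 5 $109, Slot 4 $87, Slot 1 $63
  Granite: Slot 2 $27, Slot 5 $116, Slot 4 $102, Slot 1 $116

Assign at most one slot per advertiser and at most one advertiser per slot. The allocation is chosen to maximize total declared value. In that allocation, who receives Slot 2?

Optimal: Harbor→Slot 1 ($82), Larkspur→Slot 4 ($136), Onyx→Slot 2 ($83), Granite→Slot 5 ($116) — total 82+136+83+116 = $417.
Row-greedy (each advertiser in turn takes its best remaining slot) gives $340, worse by 77.
Next-best assignment: Harbor→Slot 2, Larkspur→Slot 4, Onyx→Slot 5, Granite→Slot 1 = $403.
Checked against all permutations: $417 is optimal.
Onyx's own top slot is Slot 5 ($109), but forcing Onyx→Slot 5 and reassigning the rest optimally gives only $403 — worse by 14.

Onyx receives Slot 2.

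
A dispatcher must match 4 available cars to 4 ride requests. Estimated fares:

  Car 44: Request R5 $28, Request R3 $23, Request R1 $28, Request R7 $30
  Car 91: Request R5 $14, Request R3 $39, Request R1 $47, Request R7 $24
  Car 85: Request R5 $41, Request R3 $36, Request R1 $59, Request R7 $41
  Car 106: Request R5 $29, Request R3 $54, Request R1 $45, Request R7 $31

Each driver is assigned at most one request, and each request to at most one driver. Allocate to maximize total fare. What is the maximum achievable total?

Max total: $172

This is a one-to-one assignment (maximum-weight bipartite matching).
Optimal: Car 44→Request R7 ($30), Car 91→Request R1 ($47), Car 85→Request R5 ($41), Car 106→Request R3 ($54) — total 30+47+41+54 = $172.
Max-entry greedy (repeatedly take the single best remaining cell) gives $157, worse by 15.
Next-best assignment: Car 44→Request R5, Car 91→Request R1, Car 85→Request R7, Car 106→Request R3 = $170.
Swapping Car 85↔Car 44 (Car 85→Request R7 $41, Car 44→Request R5 $28) loses 2.
No other one-to-one assignment exceeds $172.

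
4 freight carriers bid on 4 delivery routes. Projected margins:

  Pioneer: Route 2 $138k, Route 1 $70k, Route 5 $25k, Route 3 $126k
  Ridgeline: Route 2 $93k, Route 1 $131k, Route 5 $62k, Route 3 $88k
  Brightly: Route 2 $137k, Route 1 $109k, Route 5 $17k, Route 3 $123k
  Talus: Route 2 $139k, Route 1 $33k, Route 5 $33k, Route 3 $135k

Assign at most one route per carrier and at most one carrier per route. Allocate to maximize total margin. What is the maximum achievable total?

Optimal: Pioneer→Route 2 ($138k), Ridgeline→Route 5 ($62k), Brightly→Route 1 ($109k), Talus→Route 3 ($135k) — total 138+62+109+135 = $444k.
Column-greedy (each route in turn goes to its best remaining carrier) gives $418k, worse by 26.
Every other assignment is strictly worse.

Maximum total: $444k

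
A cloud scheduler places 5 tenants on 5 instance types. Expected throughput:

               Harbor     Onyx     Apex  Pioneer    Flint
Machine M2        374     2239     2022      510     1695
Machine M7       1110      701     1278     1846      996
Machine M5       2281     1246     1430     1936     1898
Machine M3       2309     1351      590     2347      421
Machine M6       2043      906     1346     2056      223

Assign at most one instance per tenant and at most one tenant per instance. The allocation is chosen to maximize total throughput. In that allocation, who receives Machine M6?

Harbor receives Machine M6.

This is the linear assignment problem.
Optimal: Harbor→Machine M6 (2043 ops/s), Onyx→Machine M2 (2239 ops/s), Apex→Machine M7 (1278 ops/s), Pioneer→Machine M3 (2347 ops/s), Flint→Machine M5 (1898 ops/s) — total 2043+2239+1278+2347+1898 = 9805 ops/s.
Swapping Flint↔Pioneer (Flint→Machine M3 421 ops/s, Pioneer→Machine M5 1936 ops/s) loses 1888.
Harbor's own top instance is Machine M3 (2309 ops/s), but forcing Harbor→Machine M3 and reassigning the rest optimally gives only 9780 ops/s — worse by 25.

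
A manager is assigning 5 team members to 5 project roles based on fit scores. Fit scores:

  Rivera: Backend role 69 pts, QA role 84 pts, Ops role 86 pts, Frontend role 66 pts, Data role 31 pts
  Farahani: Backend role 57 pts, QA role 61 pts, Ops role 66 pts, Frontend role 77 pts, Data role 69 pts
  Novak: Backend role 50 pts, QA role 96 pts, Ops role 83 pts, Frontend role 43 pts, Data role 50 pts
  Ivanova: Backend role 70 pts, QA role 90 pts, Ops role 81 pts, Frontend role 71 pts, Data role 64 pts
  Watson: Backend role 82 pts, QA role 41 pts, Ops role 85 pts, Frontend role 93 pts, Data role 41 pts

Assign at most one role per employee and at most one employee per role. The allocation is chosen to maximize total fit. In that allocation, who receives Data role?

This is a one-to-one assignment (maximum-weight bipartite matching).
Optimal: Rivera→Ops role (86 pts), Farahani→Data role (69 pts), Novak→QA role (96 pts), Ivanova→Backend role (70 pts), Watson→Frontend role (93 pts) — total 86+69+96+70+93 = 414 pts.
Row-greedy (each employee in turn takes its best remaining role) gives 370 pts, worse by 44.
Next-best assignment: Rivera→Backend role, Farahani→Data role, Novak→QA role, Ivanova→Ops role, Watson→Frontend role = 408 pts.
Farahani's own top role is Frontend role (77 pts), but forcing Farahani→Frontend role and reassigning the rest optimally gives only 405 pts — worse by 9.

Farahani receives Data role.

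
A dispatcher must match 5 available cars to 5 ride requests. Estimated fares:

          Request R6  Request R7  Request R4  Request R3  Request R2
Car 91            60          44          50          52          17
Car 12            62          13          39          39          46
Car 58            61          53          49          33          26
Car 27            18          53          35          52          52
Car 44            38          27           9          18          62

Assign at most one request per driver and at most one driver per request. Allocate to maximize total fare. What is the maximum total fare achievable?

Optimal: Car 91→Request R4 ($50), Car 12→Request R6 ($62), Car 58→Request R7 ($53), Car 27→Request R3 ($52), Car 44→Request R2 ($62) — total 50+62+53+52+62 = $279.
Row-greedy (each driver in turn takes its best remaining request) gives $220, worse by 59.

Max total: $279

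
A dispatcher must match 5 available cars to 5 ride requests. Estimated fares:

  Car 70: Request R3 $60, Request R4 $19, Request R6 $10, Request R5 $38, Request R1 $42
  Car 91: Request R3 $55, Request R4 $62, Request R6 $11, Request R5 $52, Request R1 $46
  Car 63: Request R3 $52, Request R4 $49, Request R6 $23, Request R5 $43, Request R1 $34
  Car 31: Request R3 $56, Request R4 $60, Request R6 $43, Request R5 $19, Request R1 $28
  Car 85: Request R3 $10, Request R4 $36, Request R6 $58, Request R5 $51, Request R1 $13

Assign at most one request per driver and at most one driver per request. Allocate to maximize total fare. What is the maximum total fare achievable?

Optimal: Car 70→Request R3 ($60), Car 91→Request R1 ($46), Car 63→Request R5 ($43), Car 31→Request R4 ($60), Car 85→Request R6 ($58) — total 60+46+43+60+58 = $267.
Max-entry greedy (repeatedly take the single best remaining cell) gives $251, worse by 16.

Maximum total: $267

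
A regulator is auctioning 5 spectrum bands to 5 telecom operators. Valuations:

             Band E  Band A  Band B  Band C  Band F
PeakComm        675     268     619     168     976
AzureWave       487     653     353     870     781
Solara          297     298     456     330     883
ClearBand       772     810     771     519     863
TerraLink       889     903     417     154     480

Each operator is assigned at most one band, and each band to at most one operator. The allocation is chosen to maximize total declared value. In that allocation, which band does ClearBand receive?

ClearBand receives Band B.

Optimal: PeakComm→Band E ($675M), AzureWave→Band C ($870M), Solara→Band F ($883M), ClearBand→Band B ($771M), TerraLink→Band A ($903M) — total 675+870+883+771+903 = $4102M.
Column-greedy (each band in turn goes to its best remaining operator) gives $4071M, worse by 31.
ClearBand's own top band is Band F ($863M), but forcing ClearBand→Band F and reassigning the rest optimally gives only $3767M — worse by 335.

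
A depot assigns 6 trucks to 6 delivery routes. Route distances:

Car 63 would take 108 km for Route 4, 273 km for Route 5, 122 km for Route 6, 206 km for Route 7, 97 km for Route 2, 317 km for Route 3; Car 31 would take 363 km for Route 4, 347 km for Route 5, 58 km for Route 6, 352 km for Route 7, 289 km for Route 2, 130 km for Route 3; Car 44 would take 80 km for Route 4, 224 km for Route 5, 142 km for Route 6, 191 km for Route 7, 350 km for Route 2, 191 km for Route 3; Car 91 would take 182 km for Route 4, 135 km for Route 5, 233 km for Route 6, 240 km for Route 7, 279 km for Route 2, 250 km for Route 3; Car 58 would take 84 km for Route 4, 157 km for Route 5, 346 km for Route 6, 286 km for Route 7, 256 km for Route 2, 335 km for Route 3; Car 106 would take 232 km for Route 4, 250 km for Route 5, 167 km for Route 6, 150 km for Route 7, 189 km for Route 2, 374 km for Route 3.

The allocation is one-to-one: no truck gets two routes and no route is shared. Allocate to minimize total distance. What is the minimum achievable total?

Minimum total: 715 km

Optimal: Car 63→Route 2 (97 km), Car 31→Route 6 (58 km), Car 44→Route 3 (191 km), Car 91→Route 5 (135 km), Car 58→Route 4 (84 km), Car 106→Route 7 (150 km) — total 97+58+191+135+84+150 = 715 km.
Min-entry greedy (repeatedly take the single cheapest remaining cell) gives 855 km, worse by 140.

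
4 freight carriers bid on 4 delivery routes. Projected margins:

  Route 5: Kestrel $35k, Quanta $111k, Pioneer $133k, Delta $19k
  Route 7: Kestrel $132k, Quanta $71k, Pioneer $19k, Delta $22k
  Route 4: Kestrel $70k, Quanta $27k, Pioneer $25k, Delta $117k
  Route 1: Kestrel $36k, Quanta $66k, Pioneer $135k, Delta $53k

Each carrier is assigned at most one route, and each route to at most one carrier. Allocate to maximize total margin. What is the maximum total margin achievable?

Optimal: Kestrel→Route 7 ($132k), Quanta→Route 5 ($111k), Pioneer→Route 1 ($135k), Delta→Route 4 ($117k) — total 132+111+135+117 = $495k.
Column-greedy (each route in turn goes to its best remaining carrier) gives $448k, worse by 47.
Next-best assignment: Kestrel→Route 7, Quanta→Route 1, Pioneer→Route 5, Delta→Route 4 = $448k.
Every other assignment is strictly worse.

Maximum total: $495k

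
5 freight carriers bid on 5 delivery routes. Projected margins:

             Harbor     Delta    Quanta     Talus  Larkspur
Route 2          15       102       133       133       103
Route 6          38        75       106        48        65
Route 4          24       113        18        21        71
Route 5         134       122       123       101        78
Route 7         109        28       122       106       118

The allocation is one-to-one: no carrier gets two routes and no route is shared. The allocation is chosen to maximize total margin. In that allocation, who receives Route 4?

Delta receives Route 4.

Optimal: Harbor→Route 5 ($134k), Delta→Route 4 ($113k), Quanta→Route 6 ($106k), Talus→Route 2 ($133k), Larkspur→Route 7 ($118k) — total 134+113+106+133+118 = $604k.
Delta's own top route is Route 5 ($122k), but forcing Delta→Route 5 and reassigning the rest optimally gives only $541k — worse by 63.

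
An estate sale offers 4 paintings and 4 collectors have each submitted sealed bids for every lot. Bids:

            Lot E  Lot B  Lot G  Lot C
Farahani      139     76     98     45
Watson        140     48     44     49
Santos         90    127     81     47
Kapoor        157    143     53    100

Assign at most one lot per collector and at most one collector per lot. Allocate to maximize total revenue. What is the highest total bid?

Optimal: Farahani→Lot G ($98), Watson→Lot E ($140), Santos→Lot B ($127), Kapoor→Lot C ($100) — total 98+140+127+100 = $465.
Column-greedy (each lot in turn goes to its best remaining collector) gives $431, worse by 34.
Next-best assignment: Farahani→Lot G, Watson→Lot C, Santos→Lot B, Kapoor→Lot E = $431.
Every other assignment is strictly worse.

Max total: $465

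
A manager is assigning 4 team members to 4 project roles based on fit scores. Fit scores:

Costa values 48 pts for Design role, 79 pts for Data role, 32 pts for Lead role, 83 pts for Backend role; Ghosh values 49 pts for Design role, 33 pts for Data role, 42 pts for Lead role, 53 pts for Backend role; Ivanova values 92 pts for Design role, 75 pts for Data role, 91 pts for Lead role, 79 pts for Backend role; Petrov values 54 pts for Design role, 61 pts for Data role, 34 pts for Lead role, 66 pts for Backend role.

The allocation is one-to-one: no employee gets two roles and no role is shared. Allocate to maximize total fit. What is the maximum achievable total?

Max total: 285 pts

Optimal: Costa→Data role (79 pts), Ghosh→Design role (49 pts), Ivanova→Lead role (91 pts), Petrov→Backend role (66 pts) — total 79+49+91+66 = 285 pts.
Row-greedy (each employee in turn takes its best remaining role) gives 284 pts, worse by 1.
Next-best assignment: Costa→Backend role, Ghosh→Design role, Ivanova→Lead role, Petrov→Data role = 284 pts.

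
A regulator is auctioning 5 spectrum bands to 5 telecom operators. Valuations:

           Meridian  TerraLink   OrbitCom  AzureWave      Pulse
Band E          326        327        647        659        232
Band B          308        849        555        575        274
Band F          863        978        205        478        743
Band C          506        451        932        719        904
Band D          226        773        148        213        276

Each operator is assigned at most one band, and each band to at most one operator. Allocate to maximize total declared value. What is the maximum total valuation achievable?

Max total: $3762M

Optimal: Meridian→Band F ($863M), TerraLink→Band D ($773M), OrbitCom→Band E ($647M), AzureWave→Band B ($575M), Pulse→Band C ($904M) — total 863+773+647+575+904 = $3762M.
Column-greedy (each band in turn goes to its best remaining operator) gives $3579M, worse by 183.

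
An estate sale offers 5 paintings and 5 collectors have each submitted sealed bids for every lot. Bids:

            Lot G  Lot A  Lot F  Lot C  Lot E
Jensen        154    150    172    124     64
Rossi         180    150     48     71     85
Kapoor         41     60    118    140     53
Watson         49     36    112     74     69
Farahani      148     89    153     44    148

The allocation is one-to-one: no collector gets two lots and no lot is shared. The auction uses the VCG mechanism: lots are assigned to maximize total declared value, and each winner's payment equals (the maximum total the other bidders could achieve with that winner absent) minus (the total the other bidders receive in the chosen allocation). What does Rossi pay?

Efficient allocation: Jensen→Lot A ($150), Rossi→Lot G ($180), Kapoor→Lot C ($140), Watson→Lot F ($112), Farahani→Lot E ($148); total welfare W = $730.
Rossi receives Lot G at value $180, so the others get W − 180 = $550.
Without Rossi: best allocation of the remaining 4 bidders over all 5 lots is Jensen→Lot G ($154), Kapoor→Lot C ($140), Watson→Lot F ($112), Farahani→Lot E ($148), total $554.
VCG payment = (others' best without Rossi) − (others' welfare with Rossi) = 554 − 550 = $4.

Rossi pays $4.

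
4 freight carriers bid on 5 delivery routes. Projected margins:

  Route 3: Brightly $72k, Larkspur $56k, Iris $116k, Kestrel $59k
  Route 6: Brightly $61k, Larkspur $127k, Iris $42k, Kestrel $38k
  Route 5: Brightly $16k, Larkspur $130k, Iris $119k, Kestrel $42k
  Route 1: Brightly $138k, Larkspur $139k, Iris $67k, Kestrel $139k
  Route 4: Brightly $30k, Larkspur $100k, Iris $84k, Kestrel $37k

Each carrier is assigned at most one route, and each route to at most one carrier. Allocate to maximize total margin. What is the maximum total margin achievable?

Max total: $457k

This is a one-to-one assignment (maximum-weight bipartite matching).
Optimal: Brightly→Route 3 ($72k), Larkspur→Route 6 ($127k), Iris→Route 5 ($119k), Kestrel→Route 1 ($139k) — total 72+127+119+139 = $457k.
Max-entry greedy (repeatedly take the single best remaining cell) gives $368k, worse by 89.
Checked against all permutations: $457k is optimal.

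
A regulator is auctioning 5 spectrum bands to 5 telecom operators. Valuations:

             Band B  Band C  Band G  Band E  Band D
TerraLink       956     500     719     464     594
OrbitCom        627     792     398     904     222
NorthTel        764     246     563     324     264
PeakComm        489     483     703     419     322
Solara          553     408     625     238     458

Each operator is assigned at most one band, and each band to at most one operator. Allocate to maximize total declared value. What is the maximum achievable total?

Maximum total: $3373M

This is the linear assignment problem.
Optimal: TerraLink→Band D ($594M), OrbitCom→Band E ($904M), NorthTel→Band B ($764M), PeakComm→Band G ($703M), Solara→Band C ($408M) — total 594+904+764+703+408 = $3373M.
Column-greedy (each band in turn goes to its best remaining operator) gives $3233M, worse by 140.
Next-best assignment: TerraLink→Band D, OrbitCom→Band E, NorthTel→Band B, PeakComm→Band C, Solara→Band G = $3370M.
Checked against all permutations: $3373M is optimal.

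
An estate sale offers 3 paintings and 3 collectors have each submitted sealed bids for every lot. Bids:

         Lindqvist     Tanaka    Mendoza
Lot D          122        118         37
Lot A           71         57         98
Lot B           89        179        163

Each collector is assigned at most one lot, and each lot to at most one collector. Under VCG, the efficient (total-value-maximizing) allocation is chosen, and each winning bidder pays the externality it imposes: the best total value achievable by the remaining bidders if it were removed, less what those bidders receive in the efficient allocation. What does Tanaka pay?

Efficient allocation: Lindqvist→Lot D ($122), Tanaka→Lot B ($179), Mendoza→Lot A ($98); total welfare W = $399.
Tanaka receives Lot B at value $179, so the others get W − 179 = $220.
Without Tanaka: best allocation of the remaining 2 bidders over all 3 lots is Lindqvist→Lot D ($122), Mendoza→Lot B ($163), total $285.
VCG payment = (others' best without Tanaka) − (others' welfare with Tanaka) = 285 − 220 = $65.

Tanaka pays $65.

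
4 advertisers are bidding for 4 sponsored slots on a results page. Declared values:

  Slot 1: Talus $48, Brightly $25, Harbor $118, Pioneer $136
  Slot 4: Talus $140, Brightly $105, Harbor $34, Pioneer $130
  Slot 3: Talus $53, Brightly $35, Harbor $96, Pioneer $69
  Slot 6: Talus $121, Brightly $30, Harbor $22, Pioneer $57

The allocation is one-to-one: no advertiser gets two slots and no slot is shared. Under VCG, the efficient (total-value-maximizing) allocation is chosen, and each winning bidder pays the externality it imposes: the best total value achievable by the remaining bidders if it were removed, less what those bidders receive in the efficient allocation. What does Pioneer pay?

Pioneer pays $22.

Efficient allocation: Talus→Slot 6 ($121), Brightly→Slot 4 ($105), Harbor→Slot 3 ($96), Pioneer→Slot 1 ($136); total welfare W = $458.
Pioneer receives Slot 1 at value $136, so the others get W − 136 = $322.
Without Pioneer: best allocation of the remaining 3 bidders over all 4 slots is Talus→Slot 6 ($121), Brightly→Slot 4 ($105), Harbor→Slot 1 ($118), total $344.
VCG payment = (others' best without Pioneer) − (others' welfare with Pioneer) = 344 − 322 = $22.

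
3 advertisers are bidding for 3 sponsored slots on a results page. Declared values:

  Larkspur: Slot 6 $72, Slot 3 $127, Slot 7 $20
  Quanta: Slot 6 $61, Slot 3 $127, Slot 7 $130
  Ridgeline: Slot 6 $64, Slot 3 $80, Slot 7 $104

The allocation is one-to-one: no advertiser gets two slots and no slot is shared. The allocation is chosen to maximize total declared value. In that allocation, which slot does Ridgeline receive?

Optimal: Larkspur→Slot 3 ($127), Quanta→Slot 7 ($130), Ridgeline→Slot 6 ($64) — total 127+130+64 = $321.
Swapping Quanta↔Ridgeline (Quanta→Slot 6 $61, Ridgeline→Slot 7 $104) loses 29.
Ridgeline's own top slot is Slot 7 ($104), but forcing Ridgeline→Slot 7 and reassigning the rest optimally gives only $303 — worse by 18.

Ridgeline receives Slot 6.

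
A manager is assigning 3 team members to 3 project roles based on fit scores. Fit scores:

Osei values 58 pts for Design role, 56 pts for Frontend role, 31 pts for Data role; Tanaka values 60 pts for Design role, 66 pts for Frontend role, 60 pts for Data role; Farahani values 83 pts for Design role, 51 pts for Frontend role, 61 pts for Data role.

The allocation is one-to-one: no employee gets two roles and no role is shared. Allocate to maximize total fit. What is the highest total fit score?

Optimal: Osei→Frontend role (56 pts), Tanaka→Data role (60 pts), Farahani→Design role (83 pts) — total 56+60+83 = 199 pts.
Row-greedy (each employee in turn takes its best remaining role) gives 185 pts, worse by 14.
Next-best assignment: Osei→Design role, Tanaka→Frontend role, Farahani→Data role = 185 pts.
Swapping Osei↔Farahani (Osei→Design role 58 pts, Farahani→Frontend role 51 pts) loses 30.

Maximum total: 199 pts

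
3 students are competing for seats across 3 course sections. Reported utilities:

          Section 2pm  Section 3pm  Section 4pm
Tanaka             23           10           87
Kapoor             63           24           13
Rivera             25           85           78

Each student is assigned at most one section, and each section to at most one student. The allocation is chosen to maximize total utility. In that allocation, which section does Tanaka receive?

This is a one-to-one assignment (maximum-weight bipartite matching).
Optimal: Tanaka→Section 4pm (87 points), Kapoor→Section 2pm (63 points), Rivera→Section 3pm (85 points) — total 87+63+85 = 235 points.
Next-best assignment: Tanaka→Section 3pm, Kapoor→Section 2pm, Rivera→Section 4pm = 151 points.
Checked against all permutations: 235 points is optimal.

Tanaka receives Section 4pm.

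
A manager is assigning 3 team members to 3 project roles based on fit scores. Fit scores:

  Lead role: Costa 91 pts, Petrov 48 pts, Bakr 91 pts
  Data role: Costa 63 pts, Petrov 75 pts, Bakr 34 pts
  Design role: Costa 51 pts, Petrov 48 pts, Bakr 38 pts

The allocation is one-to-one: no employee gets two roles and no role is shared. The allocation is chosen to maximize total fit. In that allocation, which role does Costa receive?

Costa receives Design role.

This is the linear assignment problem.
Optimal: Costa→Design role (51 pts), Petrov→Data role (75 pts), Bakr→Lead role (91 pts) — total 51+75+91 = 217 pts.
Row-greedy (each employee in turn takes its best remaining role) gives 204 pts, worse by 13.
Next-best assignment: Costa→Lead role, Petrov→Data role, Bakr→Design role = 204 pts.
No other one-to-one assignment exceeds 217 pts.
Costa's own top role is Lead role (91 pts), but forcing Costa→Lead role and reassigning the rest optimally gives only 204 pts — worse by 13.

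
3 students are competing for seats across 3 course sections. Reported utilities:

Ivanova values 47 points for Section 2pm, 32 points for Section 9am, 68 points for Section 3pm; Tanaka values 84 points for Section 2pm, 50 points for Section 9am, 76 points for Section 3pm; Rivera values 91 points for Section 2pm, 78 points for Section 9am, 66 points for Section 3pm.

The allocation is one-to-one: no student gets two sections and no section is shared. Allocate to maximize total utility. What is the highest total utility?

Optimal: Ivanova→Section 3pm (68 points), Tanaka→Section 2pm (84 points), Rivera→Section 9am (78 points) — total 68+84+78 = 230 points.
Max-entry greedy (repeatedly take the single best remaining cell) gives 199 points, worse by 31.
Every other assignment is strictly worse.

Max total: 230 points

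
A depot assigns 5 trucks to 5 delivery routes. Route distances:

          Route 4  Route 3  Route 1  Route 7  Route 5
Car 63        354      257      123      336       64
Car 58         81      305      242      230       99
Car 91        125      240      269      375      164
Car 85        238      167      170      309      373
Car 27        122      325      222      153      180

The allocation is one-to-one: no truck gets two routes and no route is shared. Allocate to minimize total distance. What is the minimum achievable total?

Optimal: Car 63→Route 1 (123 km), Car 58→Route 5 (99 km), Car 91→Route 4 (125 km), Car 85→Route 3 (167 km), Car 27→Route 7 (153 km) — total 123+99+125+167+153 = 667 km.
Column-greedy (each route in turn goes to its cheapest remaining truck) gives 688 km, worse by 21.
Next-best assignment: Car 63→Route 1, Car 58→Route 4, Car 91→Route 5, Car 85→Route 3, Car 27→Route 7 = 688 km.
Checked against all permutations: 667 km is optimal.

Minimum total: 667 km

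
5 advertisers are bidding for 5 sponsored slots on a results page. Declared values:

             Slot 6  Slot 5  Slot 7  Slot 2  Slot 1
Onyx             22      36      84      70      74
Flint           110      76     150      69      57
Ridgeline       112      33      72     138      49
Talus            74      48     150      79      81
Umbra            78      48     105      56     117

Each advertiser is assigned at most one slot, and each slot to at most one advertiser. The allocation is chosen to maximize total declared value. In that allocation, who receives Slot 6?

Flint receives Slot 6.

Optimal: Onyx→Slot 5 ($36), Flint→Slot 6 ($110), Ridgeline→Slot 2 ($138), Talus→Slot 7 ($150), Umbra→Slot 1 ($117) — total 36+110+138+150+117 = $551.
Row-greedy (each advertiser in turn takes its best remaining slot) gives $461, worse by 90.
Every other assignment is strictly worse.
Flint's own top slot is Slot 7 ($150), but forcing Flint→Slot 7 and reassigning the rest optimally gives only $515 — worse by 36.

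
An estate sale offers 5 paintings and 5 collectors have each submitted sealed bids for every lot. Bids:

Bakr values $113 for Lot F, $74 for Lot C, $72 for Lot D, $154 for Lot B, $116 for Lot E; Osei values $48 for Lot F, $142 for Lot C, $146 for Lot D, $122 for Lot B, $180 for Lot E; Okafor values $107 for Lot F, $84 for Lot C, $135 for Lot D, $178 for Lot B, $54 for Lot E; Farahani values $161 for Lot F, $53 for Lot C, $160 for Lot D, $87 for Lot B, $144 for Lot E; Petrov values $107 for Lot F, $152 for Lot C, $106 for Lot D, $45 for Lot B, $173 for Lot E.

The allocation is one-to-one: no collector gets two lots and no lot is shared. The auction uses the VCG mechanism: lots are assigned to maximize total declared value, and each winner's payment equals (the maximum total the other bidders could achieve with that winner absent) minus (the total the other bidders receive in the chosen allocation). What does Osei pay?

Efficient allocation: Bakr→Lot F ($113), Osei→Lot E ($180), Okafor→Lot B ($178), Farahani→Lot D ($160), Petrov→Lot C ($152); total welfare W = $783.
Osei receives Lot E at value $180, so the others get W − 180 = $603.
Without Osei: best allocation of the remaining 4 bidders over all 5 lots is Bakr→Lot F ($113), Okafor→Lot B ($178), Farahani→Lot D ($160), Petrov→Lot E ($173), total $624.
VCG payment = (others' best without Osei) − (others' welfare with Osei) = 624 − 603 = $21.

Osei pays $21.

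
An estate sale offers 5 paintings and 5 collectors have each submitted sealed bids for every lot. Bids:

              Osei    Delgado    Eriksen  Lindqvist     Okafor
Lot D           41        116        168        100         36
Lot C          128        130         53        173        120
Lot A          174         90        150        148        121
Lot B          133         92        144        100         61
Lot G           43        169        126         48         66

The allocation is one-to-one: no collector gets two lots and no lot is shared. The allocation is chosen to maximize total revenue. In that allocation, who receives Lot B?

Osei receives Lot B.

This is the linear assignment problem.
Optimal: Osei→Lot B ($133), Delgado→Lot G ($169), Eriksen→Lot D ($168), Lindqvist→Lot C ($173), Okafor→Lot A ($121) — total 133+169+168+173+121 = $764.
Next-best assignment: Osei→Lot A, Delgado→Lot G, Eriksen→Lot D, Lindqvist→Lot C, Okafor→Lot B = $745.
Swapping Eriksen↔Delgado (Eriksen→Lot G $126, Delgado→Lot D $116) loses 95.
Osei's own top lot is Lot A ($174), but forcing Osei→Lot A and reassigning the rest optimally gives only $745 — worse by 19.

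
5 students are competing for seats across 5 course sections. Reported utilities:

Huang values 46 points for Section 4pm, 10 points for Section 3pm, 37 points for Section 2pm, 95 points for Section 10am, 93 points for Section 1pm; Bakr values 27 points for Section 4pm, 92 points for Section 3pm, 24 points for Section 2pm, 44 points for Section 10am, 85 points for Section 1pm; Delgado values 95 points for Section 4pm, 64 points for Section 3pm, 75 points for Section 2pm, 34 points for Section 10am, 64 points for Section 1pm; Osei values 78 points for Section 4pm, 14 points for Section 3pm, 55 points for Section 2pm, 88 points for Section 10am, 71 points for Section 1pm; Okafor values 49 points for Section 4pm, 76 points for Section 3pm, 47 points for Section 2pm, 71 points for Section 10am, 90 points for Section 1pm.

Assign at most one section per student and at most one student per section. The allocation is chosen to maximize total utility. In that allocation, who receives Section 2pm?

Delgado receives Section 2pm.

Optimal: Huang→Section 10am (95 points), Bakr→Section 3pm (92 points), Delgado→Section 2pm (75 points), Osei→Section 4pm (78 points), Okafor→Section 1pm (90 points) — total 95+92+75+78+90 = 430 points.
Max-entry greedy (repeatedly take the single best remaining cell) gives 427 points, worse by 3.
Delgado's own top section is Section 4pm (95 points), but forcing Delgado→Section 4pm and reassigning the rest optimally gives only 427 points — worse by 3.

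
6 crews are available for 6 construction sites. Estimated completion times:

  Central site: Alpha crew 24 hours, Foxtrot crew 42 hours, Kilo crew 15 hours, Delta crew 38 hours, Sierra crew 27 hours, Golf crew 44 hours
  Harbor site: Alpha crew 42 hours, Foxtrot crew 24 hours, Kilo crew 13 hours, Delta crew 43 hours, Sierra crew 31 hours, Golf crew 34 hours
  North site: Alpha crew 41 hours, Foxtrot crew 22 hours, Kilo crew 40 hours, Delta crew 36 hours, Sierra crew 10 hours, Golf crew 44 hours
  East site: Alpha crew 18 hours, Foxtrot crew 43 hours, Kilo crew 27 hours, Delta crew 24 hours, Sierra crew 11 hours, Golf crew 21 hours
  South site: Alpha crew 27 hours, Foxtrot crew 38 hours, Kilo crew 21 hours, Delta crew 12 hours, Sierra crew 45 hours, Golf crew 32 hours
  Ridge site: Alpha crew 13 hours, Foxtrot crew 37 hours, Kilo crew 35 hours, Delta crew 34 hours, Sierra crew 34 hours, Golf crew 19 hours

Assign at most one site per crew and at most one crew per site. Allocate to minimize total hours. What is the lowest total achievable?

This is the linear assignment problem.
Optimal: Alpha crew→Ridge site (13 hours), Foxtrot crew→Harbor site (24 hours), Kilo crew→Central site (15 hours), Delta crew→South site (12 hours), Sierra crew→North site (10 hours), Golf crew→East site (21 hours) — total 13+24+15+12+10+21 = 95 hours.
Column-greedy (each site in turn goes to its cheapest remaining crew) gives 98 hours, worse by 3.
Checked against all permutations: 95 hours is optimal.

Minimum total: 95 hours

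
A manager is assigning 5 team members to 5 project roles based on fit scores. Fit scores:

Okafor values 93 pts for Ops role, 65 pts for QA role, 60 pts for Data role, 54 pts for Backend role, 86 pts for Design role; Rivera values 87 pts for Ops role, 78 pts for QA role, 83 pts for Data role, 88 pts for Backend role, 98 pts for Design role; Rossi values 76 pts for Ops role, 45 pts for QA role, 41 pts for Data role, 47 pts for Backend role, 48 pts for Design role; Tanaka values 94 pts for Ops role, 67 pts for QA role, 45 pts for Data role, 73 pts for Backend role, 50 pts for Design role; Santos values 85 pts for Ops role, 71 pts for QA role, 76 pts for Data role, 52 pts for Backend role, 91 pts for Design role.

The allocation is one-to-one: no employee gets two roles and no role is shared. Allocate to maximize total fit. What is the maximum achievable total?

Optimal: Okafor→Design role (86 pts), Rivera→Backend role (88 pts), Rossi→Ops role (76 pts), Tanaka→QA role (67 pts), Santos→Data role (76 pts) — total 86+88+76+67+76 = 393 pts.
No other one-to-one assignment exceeds 393 pts.

Maximum total: 393 pts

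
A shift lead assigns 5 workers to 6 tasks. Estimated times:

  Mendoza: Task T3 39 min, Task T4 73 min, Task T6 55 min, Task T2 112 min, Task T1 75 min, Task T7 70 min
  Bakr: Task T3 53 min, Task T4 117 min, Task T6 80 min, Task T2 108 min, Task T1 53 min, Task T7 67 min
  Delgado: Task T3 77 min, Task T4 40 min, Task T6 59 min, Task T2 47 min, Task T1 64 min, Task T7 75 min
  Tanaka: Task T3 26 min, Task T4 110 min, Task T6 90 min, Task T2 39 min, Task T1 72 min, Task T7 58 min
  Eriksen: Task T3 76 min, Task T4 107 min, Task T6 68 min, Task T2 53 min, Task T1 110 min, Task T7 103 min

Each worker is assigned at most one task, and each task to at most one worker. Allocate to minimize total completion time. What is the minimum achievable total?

Minimum total: 227 min

Optimal: Mendoza→Task T6 (55 min), Bakr→Task T1 (53 min), Delgado→Task T4 (40 min), Tanaka→Task T3 (26 min), Eriksen→Task T2 (53 min) — total 55+53+40+26+53 = 227 min.
Row-greedy (each worker in turn takes its cheapest remaining task) gives 239 min, worse by 12.
Next-best assignment: Mendoza→Task T3, Bakr→Task T1, Delgado→Task T4, Tanaka→Task T2, Eriksen→Task T6 = 239 min.
Swapping Tanaka↔Delgado (Tanaka→Task T4 110 min, Delgado→Task T3 77 min) adds 121.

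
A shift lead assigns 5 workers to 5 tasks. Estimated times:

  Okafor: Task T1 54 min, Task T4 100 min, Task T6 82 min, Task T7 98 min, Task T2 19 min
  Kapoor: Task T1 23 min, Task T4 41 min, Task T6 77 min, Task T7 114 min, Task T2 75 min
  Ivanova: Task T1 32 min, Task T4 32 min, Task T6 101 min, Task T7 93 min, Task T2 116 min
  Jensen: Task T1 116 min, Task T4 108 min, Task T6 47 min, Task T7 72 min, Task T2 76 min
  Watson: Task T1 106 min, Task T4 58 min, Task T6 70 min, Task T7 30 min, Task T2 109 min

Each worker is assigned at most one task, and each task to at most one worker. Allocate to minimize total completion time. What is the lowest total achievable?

This is the linear assignment problem.
Optimal: Okafor→Task T2 (19 min), Kapoor→Task T1 (23 min), Ivanova→Task T4 (32 min), Jensen→Task T6 (47 min), Watson→Task T7 (30 min) — total 19+23+32+47+30 = 151 min.
Swapping Kapoor↔Watson (Kapoor→Task T7 114 min, Watson→Task T1 106 min) adds 167.
Every other assignment is strictly worse.

Minimum total: 151 min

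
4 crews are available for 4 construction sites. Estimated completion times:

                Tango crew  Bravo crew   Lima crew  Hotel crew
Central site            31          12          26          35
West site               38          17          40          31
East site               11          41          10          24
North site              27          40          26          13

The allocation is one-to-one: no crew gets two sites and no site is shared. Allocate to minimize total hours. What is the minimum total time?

Minimum total: 67 hours

Optimal: Tango crew→East site (11 hours), Bravo crew→West site (17 hours), Lima crew→Central site (26 hours), Hotel crew→North site (13 hours) — total 11+17+26+13 = 67 hours.
Min-entry greedy (repeatedly take the single cheapest remaining cell) gives 73 hours, worse by 6.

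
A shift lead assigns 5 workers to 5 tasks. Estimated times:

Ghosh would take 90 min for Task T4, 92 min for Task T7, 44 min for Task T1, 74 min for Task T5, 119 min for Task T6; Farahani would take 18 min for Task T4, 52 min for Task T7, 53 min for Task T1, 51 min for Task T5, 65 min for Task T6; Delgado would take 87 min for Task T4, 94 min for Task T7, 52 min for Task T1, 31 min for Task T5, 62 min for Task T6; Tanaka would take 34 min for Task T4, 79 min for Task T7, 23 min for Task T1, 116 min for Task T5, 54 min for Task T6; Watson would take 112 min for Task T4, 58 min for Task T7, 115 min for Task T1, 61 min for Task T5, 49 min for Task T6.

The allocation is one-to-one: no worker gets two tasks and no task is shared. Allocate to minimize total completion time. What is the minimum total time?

Optimal: Ghosh→Task T1 (44 min), Farahani→Task T4 (18 min), Delgado→Task T5 (31 min), Tanaka→Task T6 (54 min), Watson→Task T7 (58 min) — total 44+18+31+54+58 = 205 min.
Swapping Watson↔Delgado (Watson→Task T5 61 min, Delgado→Task T7 94 min) adds 66.

Min total: 205 min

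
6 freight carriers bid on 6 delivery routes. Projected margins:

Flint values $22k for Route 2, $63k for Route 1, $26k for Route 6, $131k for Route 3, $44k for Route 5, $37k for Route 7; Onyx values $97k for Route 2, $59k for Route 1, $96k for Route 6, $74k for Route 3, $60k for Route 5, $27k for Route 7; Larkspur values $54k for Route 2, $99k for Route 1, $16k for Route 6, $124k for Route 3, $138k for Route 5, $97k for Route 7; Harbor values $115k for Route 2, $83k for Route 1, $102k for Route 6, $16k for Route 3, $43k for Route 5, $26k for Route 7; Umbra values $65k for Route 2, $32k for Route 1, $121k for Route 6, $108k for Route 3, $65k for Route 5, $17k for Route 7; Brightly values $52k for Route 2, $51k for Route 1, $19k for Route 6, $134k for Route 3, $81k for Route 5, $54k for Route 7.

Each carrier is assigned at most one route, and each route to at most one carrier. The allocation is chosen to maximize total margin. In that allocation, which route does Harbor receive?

Optimal: Flint→Route 3 ($131k), Onyx→Route 2 ($97k), Larkspur→Route 5 ($138k), Harbor→Route 1 ($83k), Umbra→Route 6 ($121k), Brightly→Route 7 ($54k) — total 131+97+138+83+121+54 = $624k.
Row-greedy (each carrier in turn takes its best remaining route) gives $554k, worse by 70.
Next-best assignment: Flint→Route 3, Onyx→Route 1, Larkspur→Route 5, Harbor→Route 2, Umbra→Route 6, Brightly→Route 7 = $618k.
Harbor's own top route is Route 2 ($115k), but forcing Harbor→Route 2 and reassigning the rest optimally gives only $618k — worse by 6.

Harbor receives Route 1.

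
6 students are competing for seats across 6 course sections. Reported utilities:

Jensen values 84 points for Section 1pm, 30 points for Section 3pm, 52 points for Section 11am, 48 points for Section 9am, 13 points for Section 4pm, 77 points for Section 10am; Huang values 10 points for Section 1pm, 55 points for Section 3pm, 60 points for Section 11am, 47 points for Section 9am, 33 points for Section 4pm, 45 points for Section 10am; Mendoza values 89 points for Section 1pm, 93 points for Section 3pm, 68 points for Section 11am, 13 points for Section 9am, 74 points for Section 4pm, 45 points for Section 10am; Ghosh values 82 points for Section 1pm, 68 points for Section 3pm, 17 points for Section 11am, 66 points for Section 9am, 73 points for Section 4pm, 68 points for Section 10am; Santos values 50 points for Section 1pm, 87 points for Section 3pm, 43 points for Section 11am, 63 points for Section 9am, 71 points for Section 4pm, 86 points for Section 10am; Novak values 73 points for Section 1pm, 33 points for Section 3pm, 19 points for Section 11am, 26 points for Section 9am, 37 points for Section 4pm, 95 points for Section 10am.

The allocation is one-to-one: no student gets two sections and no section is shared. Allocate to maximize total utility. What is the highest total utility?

Treat this as an assignment problem: match each student to one section.
Optimal: Jensen→Section 1pm (84 points), Huang→Section 11am (60 points), Mendoza→Section 3pm (93 points), Ghosh→Section 9am (66 points), Santos→Section 4pm (71 points), Novak→Section 10am (95 points) — total 84+60+93+66+71+95 = 469 points.
Column-greedy (each section in turn goes to its best remaining student) gives 416 points, worse by 53.
Swapping Jensen↔Ghosh (Jensen→Section 9am 48 points, Ghosh→Section 1pm 82 points) loses 20.

Maximum total: 469 points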